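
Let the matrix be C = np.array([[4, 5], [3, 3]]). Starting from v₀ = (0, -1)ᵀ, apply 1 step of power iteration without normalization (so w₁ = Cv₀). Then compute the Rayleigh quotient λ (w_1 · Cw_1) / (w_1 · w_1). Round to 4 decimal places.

w1 = Cv₀ = (-5, -3)
Cw1 = (-35, -24)
w1·Cw1 = (-5)·(-35) + (-3)·(-24) = 247; w1·w1 = (-5)·(-5) + (-3)·(-3) = 34
λ ≈ 247/34 = 7.2647

7.2647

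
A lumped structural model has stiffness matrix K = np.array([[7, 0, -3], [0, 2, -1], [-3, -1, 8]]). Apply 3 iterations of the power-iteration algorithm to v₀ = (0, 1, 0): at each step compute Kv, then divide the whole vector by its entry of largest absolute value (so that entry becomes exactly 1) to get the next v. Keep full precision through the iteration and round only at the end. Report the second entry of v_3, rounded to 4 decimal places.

-0.2128

Kv0 = (0.00000, 2.00000, -1.00000); divide by 2.00000 → v1 = (0.00000, 1.00000, -0.50000)
Kv1 = (1.50000, 2.50000, -5.00000); divide by -5.00000 → v2 = (-0.30000, -0.50000, 1.00000)
Kv2 = (-5.10000, -2.00000, 9.40000); divide by 9.40000 → v3 = (-0.54255, -0.21277, 1.00000)
Requested entry of v3: 20/-94 = -0.2128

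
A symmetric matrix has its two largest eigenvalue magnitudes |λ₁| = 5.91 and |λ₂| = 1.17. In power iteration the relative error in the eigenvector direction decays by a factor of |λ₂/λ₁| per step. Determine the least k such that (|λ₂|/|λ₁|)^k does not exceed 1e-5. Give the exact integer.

|λ₂/λ₁| = 1.17/5.91 = 0.19797
Need k ≥ ln(1e-5) / ln(0.19797) = -11.5129 / -1.6196 ≈ 7.108
Smallest integer k satisfying the bound: 8

8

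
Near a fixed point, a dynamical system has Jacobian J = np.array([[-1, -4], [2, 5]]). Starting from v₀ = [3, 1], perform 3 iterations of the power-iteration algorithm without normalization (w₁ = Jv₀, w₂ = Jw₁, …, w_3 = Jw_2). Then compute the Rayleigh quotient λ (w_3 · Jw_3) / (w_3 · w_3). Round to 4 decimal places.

λ ≈ 3.0925

w1 = Jv₀ = ((-1)·3 + (-4)·1; 2·3 + 5·1) = (-7, 11)
w2 = Jw1 = ((-1)·(-7) + (-4)·11; 2·(-7) + 5·11) = (-37, 41)
w3 = Jw2 = (-127, 131)
Jw3 = (-397, 401)
w3·Jw3 = (-127)·(-397) + 131·401 = 102950; w3·w3 = (-127)·(-127) + 131·131 = 33290
λ ≈ 102950/33290 = 3.0925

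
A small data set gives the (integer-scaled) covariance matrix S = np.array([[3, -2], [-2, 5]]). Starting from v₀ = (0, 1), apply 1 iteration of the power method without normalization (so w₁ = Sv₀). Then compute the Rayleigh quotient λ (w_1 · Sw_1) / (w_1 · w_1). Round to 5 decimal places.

λ ≈ 6.10345

w1 = Sv₀ = (-2, 5)
Sw1 = (-16, 29)
w1·Sw1 = (-2)·(-16) + 5·29 = 177; w1·w1 = (-2)·(-2) + 5·5 = 29
λ ≈ 177/29 = 6.10345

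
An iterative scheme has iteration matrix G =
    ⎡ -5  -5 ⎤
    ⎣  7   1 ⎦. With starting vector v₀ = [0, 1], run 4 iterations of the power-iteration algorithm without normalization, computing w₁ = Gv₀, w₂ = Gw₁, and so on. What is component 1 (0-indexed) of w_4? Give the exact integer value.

w1 = Gv₀ = (-5, 1)
w2 = Gw1 = (20, -34)
w3 = Gw2 = (70, 106)
w4 = Gw3 = (-880, 596)
The requested component of w4 is 596.

596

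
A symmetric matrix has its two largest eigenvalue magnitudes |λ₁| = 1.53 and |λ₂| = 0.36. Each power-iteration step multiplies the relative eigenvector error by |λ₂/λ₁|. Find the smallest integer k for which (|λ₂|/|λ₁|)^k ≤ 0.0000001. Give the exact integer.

12

|λ₂/λ₁| = 0.36/1.53 = 0.23529
Need k ≥ ln(0.0000001) / ln(0.23529) = -16.1181 / -1.4469 ≈ 11.140
Smallest integer k satisfying the bound: 12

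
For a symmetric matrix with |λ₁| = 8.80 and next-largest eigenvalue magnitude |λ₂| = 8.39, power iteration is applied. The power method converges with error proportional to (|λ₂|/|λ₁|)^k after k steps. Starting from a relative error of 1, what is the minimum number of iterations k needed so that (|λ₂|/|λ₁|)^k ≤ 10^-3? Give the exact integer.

145

|λ₂/λ₁| = 8.39/8.80 = 0.95341
Need k ≥ ln(10^-3) / ln(0.95341) = -6.9078 / -0.0477 ≈ 144.783
Smallest integer k satisfying the bound: 145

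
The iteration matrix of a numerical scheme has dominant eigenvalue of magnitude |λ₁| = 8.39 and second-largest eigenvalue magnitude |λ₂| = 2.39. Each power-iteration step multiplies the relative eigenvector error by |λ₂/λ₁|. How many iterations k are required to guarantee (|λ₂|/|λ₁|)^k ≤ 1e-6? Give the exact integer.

|λ₂/λ₁| = 2.39/8.39 = 0.28486
Need k ≥ ln(1e-6) / ln(0.28486) = -13.8155 / -1.2557 ≈ 11.002
Smallest integer k satisfying the bound: 12

12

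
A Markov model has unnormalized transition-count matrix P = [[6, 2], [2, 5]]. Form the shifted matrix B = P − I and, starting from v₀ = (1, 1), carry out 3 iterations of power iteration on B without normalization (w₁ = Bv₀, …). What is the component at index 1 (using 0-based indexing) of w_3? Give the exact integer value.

B = P − I has rows (5, 2); (2, 4)
w1 = Bv₀ = (5·1 + 2·1; 2·1 + 4·1) = (7, 6)
w2 = Bw1 = (5·7 + 2·6; 2·7 + 4·6) = (47, 38)
w3 = Bw2 = (311, 246)
Requested component of w3: 246

246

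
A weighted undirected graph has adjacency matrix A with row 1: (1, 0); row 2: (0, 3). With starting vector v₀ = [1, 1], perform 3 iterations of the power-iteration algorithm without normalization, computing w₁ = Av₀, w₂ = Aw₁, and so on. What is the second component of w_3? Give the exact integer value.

27

w1 = Av₀ = (1·1 + 0·1; 0·1 + 3·1) = (1, 3)
w2 = Aw1 = (1·1 + 0·3; 0·1 + 3·3) = (1, 9)
w3 = Aw2 = (1, 27)
The requested component of w3 is 27.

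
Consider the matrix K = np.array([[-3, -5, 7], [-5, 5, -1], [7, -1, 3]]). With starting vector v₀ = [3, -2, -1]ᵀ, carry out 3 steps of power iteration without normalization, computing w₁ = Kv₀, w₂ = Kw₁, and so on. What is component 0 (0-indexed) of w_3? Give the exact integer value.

10

w1 = Kv₀ = ((-3)·3 + (-5)·(-2) + 7·(-1); (-5)·3 + 5·(-2) + (-1)·(-1); 7·3 + (-1)·(-2) + 3·(-1)) = (-6, -24, 20)
w2 = Kw1 = ((-3)·(-6) + (-5)·(-24) + 7·20; (-5)·(-6) + 5·(-24) + (-1)·20; 7·(-6) + (-1)·(-24) + 3·20) = (278, -110, 42)
w3 = Kw2 = (10, -1982, 2182)
The requested component of w3 is 10.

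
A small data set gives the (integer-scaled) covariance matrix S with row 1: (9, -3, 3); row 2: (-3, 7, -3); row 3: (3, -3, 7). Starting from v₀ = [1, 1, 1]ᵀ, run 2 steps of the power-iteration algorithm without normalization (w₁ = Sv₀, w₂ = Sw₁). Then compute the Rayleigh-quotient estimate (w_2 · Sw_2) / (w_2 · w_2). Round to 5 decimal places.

w1 = Sv₀ = (9·1 + (-3)·1 + 3·1; (-3)·1 + 7·1 + (-3)·1; 3·1 + (-3)·1 + 7·1) = (9, 1, 7)
w2 = Sw1 = (9·9 + (-3)·1 + 3·7; (-3)·9 + 7·1 + (-3)·7; 3·9 + (-3)·1 + 7·7) = (99, -41, 73)
Sw2 = (1233, -803, 931)
w2·Sw2 = 99·1233 + (-41)·(-803) + 73·931 = 222953; w2·w2 = 99·99 + (-41)·(-41) + 73·73 = 16811
λ ≈ 222953/16811 = 13.26233

λ ≈ 13.26233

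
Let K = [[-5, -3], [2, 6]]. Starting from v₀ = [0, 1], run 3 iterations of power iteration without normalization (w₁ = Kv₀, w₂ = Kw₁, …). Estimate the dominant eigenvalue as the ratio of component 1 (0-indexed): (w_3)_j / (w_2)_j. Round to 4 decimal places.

w1 = Kv₀ = ((-5)·0 + (-3)·1; 2·0 + 6·1) = (-3, 6)
w2 = Kw1 = ((-5)·(-3) + (-3)·6; 2·(-3) + 6·6) = (-3, 30)
w3 = Kw2 = (-75, 174)
Ratio at component: 174 / 30 = 5.8000

5.8000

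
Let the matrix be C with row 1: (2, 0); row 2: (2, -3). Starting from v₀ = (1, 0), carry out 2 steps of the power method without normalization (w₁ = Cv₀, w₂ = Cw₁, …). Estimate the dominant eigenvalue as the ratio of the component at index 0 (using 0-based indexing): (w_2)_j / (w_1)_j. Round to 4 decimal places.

2.0000

w1 = Cv₀ = (2, 2)
w2 = Cw1 = (4, -2)
Ratio at component: 4 / 2 = 2.0000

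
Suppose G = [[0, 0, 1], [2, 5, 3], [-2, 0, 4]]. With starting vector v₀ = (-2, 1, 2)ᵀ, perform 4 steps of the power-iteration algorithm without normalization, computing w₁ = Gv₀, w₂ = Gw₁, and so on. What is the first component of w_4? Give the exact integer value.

152

w1 = Gv₀ = (0·(-2) + 0·1 + 1·2; 2·(-2) + 5·1 + 3·2; (-2)·(-2) + 0·1 + 4·2) = (2, 7, 12)
w2 = Gw1 = (0·2 + 0·7 + 1·12; 2·2 + 5·7 + 3·12; (-2)·2 + 0·7 + 4·12) = (12, 75, 44)
w3 = Gw2 = (44, 531, 152)
w4 = Gw3 = (152, 3199, 520)
The requested component of w4 is 152.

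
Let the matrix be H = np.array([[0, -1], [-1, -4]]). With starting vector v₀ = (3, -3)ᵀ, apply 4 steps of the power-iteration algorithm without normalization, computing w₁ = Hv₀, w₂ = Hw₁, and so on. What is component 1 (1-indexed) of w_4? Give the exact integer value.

w1 = Hv₀ = (0·3 + (-1)·(-3); (-1)·3 + (-4)·(-3)) = (3, 9)
w2 = Hw1 = (0·3 + (-1)·9; (-1)·3 + (-4)·9) = (-9, -39)
w3 = Hw2 = (39, 165)
w4 = Hw3 = (-165, -699)
The requested component of w4 is -165.

-165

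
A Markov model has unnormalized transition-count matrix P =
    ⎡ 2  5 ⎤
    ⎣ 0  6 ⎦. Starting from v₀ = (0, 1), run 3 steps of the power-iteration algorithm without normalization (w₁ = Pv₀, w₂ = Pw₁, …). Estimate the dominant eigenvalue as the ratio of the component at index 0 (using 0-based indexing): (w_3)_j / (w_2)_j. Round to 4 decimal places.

6.5000

w1 = Pv₀ = (5, 6)
w2 = Pw1 = (40, 36)
w3 = Pw2 = (260, 216)
Ratio at component: 260 / 40 = 6.5000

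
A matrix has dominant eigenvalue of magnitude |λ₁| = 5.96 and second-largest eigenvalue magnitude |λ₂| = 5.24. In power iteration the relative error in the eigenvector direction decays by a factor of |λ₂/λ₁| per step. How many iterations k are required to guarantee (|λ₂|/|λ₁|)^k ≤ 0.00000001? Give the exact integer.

|λ₂/λ₁| = 5.24/5.96 = 0.87919
Need k ≥ ln(0.00000001) / ln(0.87919) = -18.4207 / -0.1287 ≈ 143.074
Smallest integer k satisfying the bound: 144

144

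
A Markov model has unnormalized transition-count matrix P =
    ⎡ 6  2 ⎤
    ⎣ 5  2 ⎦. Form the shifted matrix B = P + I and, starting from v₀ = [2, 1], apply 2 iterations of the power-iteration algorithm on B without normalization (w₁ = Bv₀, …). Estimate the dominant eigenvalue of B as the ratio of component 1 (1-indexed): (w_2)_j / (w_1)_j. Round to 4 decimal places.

8.6250

B = P + I has rows (7, 2); (5, 3)
w1 = Bv₀ = (7·2 + 2·1; 5·2 + 3·1) = (16, 13)
w2 = Bw1 = (7·16 + 2·13; 5·16 + 3·13) = (138, 119)
Ratio: 138/16 = 8.6250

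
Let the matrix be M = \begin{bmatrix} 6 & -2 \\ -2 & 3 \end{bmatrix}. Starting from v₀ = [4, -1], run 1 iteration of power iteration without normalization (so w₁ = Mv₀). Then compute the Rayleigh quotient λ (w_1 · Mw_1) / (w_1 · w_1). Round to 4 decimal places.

w1 = Mv₀ = (26, -11)
Mw1 = (178, -85)
w1·Mw1 = 26·178 + (-11)·(-85) = 5563; w1·w1 = 26·26 + (-11)·(-11) = 797
λ ≈ 5563/797 = 6.9799

λ ≈ 6.9799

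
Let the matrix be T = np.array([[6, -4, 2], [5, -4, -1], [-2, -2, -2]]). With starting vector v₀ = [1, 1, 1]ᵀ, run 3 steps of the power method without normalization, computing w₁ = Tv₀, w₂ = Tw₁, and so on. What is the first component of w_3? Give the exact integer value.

-24

w1 = Tv₀ = (6·1 + (-4)·1 + 2·1; 5·1 + (-4)·1 + (-1)·1; (-2)·1 + (-2)·1 + (-2)·1) = (4, 0, -6)
w2 = Tw1 = (6·4 + (-4)·0 + 2·(-6); 5·4 + (-4)·0 + (-1)·(-6); (-2)·4 + (-2)·0 + (-2)·(-6)) = (12, 26, 4)
w3 = Tw2 = (-24, -48, -84)
The requested component of w3 is -24.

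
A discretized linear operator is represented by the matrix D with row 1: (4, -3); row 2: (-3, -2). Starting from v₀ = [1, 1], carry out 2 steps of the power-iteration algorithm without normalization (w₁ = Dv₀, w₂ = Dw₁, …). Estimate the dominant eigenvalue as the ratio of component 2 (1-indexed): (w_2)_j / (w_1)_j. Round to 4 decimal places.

λ ≈ -1.4000

w1 = Dv₀ = (1, -5)
w2 = Dw1 = (19, 7)
Ratio at component: 7 / -5 = -1.4000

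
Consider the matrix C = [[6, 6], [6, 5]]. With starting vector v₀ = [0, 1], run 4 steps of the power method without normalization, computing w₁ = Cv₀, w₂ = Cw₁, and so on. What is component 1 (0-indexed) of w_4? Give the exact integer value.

8077

w1 = Cv₀ = (6, 5)
w2 = Cw1 = (66, 61)
w3 = Cw2 = (762, 701)
w4 = Cw3 = (8778, 8077)
The requested component of w4 is 8077.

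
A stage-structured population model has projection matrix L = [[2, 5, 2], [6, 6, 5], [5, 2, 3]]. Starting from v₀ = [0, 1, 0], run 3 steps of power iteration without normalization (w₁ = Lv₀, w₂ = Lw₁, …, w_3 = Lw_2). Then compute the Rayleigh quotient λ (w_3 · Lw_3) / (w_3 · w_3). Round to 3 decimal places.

12.242

w1 = Lv₀ = (5, 6, 2)
w2 = Lw1 = (44, 76, 43)
w3 = Lw2 = (554, 935, 501)
Lw3 = (6785, 11439, 6143)
w3·Lw3 = 554·6785 + 935·11439 + 501·6143 = 17531998; w3·w3 = 554·554 + 935·935 + 501·501 = 1432142
λ ≈ 17531998/1432142 = 12.242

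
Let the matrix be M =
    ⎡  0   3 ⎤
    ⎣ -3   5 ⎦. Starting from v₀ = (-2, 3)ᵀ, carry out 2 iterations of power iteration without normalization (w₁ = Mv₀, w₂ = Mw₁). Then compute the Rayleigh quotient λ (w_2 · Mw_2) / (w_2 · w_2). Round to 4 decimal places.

λ ≈ 3.0260

w1 = Mv₀ = (0·(-2) + 3·3; (-3)·(-2) + 5·3) = (9, 21)
w2 = Mw1 = (0·9 + 3·21; (-3)·9 + 5·21) = (63, 78)
Mw2 = (234, 201)
w2·Mw2 = 63·234 + 78·201 = 30420; w2·w2 = 63·63 + 78·78 = 10053
λ ≈ 30420/10053 = 3.0260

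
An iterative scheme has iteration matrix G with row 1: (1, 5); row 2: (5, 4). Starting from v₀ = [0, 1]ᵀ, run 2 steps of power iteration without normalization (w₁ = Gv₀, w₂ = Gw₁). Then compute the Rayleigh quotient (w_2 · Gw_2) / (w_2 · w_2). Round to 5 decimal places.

w1 = Gv₀ = (5, 4)
w2 = Gw1 = (25, 41)
Gw2 = (230, 289)
w2·Gw2 = 25·230 + 41·289 = 17599; w2·w2 = 25·25 + 41·41 = 2306
λ ≈ 17599/2306 = 7.63183

7.63183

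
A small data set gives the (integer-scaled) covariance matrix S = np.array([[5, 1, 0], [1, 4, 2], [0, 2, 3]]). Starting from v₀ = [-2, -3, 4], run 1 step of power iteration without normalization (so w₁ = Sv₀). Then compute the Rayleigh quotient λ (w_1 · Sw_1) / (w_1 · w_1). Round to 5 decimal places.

w1 = Sv₀ = (5·(-2) + 1·(-3) + 0·4; 1·(-2) + 4·(-3) + 2·4; 0·(-2) + 2·(-3) + 3·4) = (-13, -6, 6)
Sw1 = (-71, -25, 6)
w1·Sw1 = (-13)·(-71) + (-6)·(-25) + 6·6 = 1109; w1·w1 = (-13)·(-13) + (-6)·(-6) + 6·6 = 241
λ ≈ 1109/241 = 4.60166

λ ≈ 4.60166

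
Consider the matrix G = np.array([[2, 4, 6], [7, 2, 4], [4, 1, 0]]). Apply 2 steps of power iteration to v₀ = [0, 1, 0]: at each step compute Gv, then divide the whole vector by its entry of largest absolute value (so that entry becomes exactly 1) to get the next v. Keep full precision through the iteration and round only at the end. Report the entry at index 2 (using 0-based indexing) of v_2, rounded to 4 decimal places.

0.5000

Gv0 = (4.00000, 2.00000, 1.00000); divide by 4.00000 → v1 = (1.00000, 0.50000, 0.25000)
Gv1 = (5.50000, 9.00000, 4.50000); divide by 9.00000 → v2 = (0.61111, 1.00000, 0.50000)
Requested entry of v2: 18/36 = 0.5000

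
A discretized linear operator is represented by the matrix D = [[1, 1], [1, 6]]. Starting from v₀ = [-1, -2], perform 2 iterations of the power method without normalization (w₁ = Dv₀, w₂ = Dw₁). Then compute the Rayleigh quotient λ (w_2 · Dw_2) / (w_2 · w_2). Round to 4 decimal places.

w1 = Dv₀ = (-3, -13)
w2 = Dw1 = (-16, -81)
Dw2 = (-97, -502)
w2·Dw2 = (-16)·(-97) + (-81)·(-502) = 42214; w2·w2 = (-16)·(-16) + (-81)·(-81) = 6817
λ ≈ 42214/6817 = 6.1925

6.1925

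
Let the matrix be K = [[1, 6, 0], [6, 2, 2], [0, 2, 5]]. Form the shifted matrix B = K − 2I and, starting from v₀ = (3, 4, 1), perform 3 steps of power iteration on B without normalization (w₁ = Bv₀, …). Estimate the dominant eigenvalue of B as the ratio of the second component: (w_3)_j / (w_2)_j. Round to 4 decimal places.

5.0000

B = K − 2I has rows (-1, 6, 0); (6, 0, 2); (0, 2, 3)
w1 = Bv₀ = ((-1)·3 + 6·4 + 0·1; 6·3 + 0·4 + 2·1; 0·3 + 2·4 + 3·1) = (21, 20, 11)
w2 = Bw1 = ((-1)·21 + 6·20 + 0·11; 6·21 + 0·20 + 2·11; 0·21 + 2·20 + 3·11) = (99, 148, 73)
w3 = Bw2 = (789, 740, 515)
Ratio: 740/148 = 5.0000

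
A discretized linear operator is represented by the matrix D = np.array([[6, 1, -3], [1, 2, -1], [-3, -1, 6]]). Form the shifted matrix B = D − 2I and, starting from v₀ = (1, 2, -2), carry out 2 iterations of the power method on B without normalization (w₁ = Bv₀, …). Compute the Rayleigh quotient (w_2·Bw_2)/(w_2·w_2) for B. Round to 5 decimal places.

μ ≈ 7.27473

B = D − 2I has rows (4, 1, -3); (1, 0, -1); (-3, -1, 4)
w1 = Bv₀ = (4·1 + 1·2 + (-3)·(-2); 1·1 + 0·2 + (-1)·(-2); (-3)·1 + (-1)·2 + 4·(-2)) = (12, 3, -13)
w2 = Bw1 = (4·12 + 1·3 + (-3)·(-13); 1·12 + 0·3 + (-1)·(-13); (-3)·12 + (-1)·3 + 4·(-13)) = (90, 25, -91)
Bw2 = (658, 181, -659)
w2·Bw2 = 123714; w2·w2 = 17006; μ ≈ 123714/17006 = 7.27473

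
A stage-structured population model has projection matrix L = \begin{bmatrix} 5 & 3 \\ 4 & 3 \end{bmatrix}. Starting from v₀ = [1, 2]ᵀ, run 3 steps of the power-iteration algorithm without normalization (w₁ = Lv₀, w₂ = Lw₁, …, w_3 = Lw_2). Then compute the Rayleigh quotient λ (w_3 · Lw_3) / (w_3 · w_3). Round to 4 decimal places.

λ ≈ 7.6055

w1 = Lv₀ = (11, 10)
w2 = Lw1 = (85, 74)
w3 = Lw2 = (647, 562)
Lw3 = (4921, 4274)
w3·Lw3 = 647·4921 + 562·4274 = 5585875; w3·w3 = 647·647 + 562·562 = 734453
λ ≈ 5585875/734453 = 7.6055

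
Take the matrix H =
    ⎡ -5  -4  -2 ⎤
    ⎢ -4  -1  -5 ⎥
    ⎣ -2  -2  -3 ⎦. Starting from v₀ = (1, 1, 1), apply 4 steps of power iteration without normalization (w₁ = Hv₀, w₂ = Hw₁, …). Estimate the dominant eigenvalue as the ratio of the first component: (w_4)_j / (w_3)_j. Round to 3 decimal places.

w1 = Hv₀ = (-11, -10, -7)
w2 = Hw1 = (109, 89, 63)
w3 = Hw2 = (-1027, -840, -585)
w4 = Hw3 = (9665, 7873, 5489)
Ratio at component: 9665 / -1027 = -9.411

λ ≈ -9.411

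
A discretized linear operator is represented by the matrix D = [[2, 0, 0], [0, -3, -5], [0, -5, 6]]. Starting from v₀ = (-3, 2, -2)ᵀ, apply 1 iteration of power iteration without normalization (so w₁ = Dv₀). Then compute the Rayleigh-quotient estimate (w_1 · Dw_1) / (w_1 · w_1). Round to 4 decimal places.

λ ≈ 7.1045

w1 = Dv₀ = (-6, 4, -22)
Dw1 = (-12, 98, -152)
w1·Dw1 = (-6)·(-12) + 4·98 + (-22)·(-152) = 3808; w1·w1 = (-6)·(-6) + 4·4 + (-22)·(-22) = 536
λ ≈ 3808/536 = 7.1045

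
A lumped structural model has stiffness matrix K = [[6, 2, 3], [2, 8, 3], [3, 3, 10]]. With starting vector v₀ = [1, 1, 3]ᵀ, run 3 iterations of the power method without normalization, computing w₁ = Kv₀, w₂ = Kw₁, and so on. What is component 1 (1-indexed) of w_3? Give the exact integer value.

w1 = Kv₀ = (17, 19, 36)
w2 = Kw1 = (248, 294, 468)
w3 = Kw2 = (3480, 4252, 6306)
The requested component of w3 is 3480.

3480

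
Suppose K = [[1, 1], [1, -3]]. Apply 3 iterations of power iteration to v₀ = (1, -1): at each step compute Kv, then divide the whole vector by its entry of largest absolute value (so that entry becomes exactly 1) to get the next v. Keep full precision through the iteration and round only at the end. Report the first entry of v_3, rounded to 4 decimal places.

Kv0 = (0.00000, 4.00000); divide by 4.00000 → v1 = (0.00000, 1.00000)
Kv1 = (1.00000, -3.00000); divide by -3.00000 → v2 = (-0.33333, 1.00000)
Kv2 = (0.66667, -3.33333); divide by -3.33333 → v3 = (-0.20000, 1.00000)
Requested entry of v3: -8/40 = -0.2000

-0.2000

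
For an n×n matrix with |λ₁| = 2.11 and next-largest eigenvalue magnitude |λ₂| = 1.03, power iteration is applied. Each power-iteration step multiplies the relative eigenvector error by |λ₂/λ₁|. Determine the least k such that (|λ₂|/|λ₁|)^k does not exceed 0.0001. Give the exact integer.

13

|λ₂/λ₁| = 1.03/2.11 = 0.48815
Need k ≥ ln(0.0001) / ln(0.48815) = -9.2103 / -0.7171 ≈ 12.843
Smallest integer k satisfying the bound: 13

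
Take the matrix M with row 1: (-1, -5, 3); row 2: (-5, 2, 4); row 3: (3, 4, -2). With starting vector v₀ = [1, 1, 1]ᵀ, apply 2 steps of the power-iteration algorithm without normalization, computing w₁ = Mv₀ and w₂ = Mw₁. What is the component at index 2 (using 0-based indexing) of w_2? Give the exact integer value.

w1 = Mv₀ = ((-1)·1 + (-5)·1 + 3·1; (-5)·1 + 2·1 + 4·1; 3·1 + 4·1 + (-2)·1) = (-3, 1, 5)
w2 = Mw1 = ((-1)·(-3) + (-5)·1 + 3·5; (-5)·(-3) + 2·1 + 4·5; 3·(-3) + 4·1 + (-2)·5) = (13, 37, -15)
The requested component of w2 is -15.

-15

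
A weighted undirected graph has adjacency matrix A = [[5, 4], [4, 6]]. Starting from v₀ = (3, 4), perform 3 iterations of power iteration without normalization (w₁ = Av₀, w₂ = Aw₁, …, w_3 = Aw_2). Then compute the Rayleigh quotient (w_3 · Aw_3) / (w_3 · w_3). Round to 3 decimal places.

9.531

w1 = Av₀ = (5·3 + 4·4; 4·3 + 6·4) = (31, 36)
w2 = Aw1 = (5·31 + 4·36; 4·31 + 6·36) = (299, 340)
w3 = Aw2 = (2855, 3236)
Aw3 = (27219, 30836)
w3·Aw3 = 2855·27219 + 3236·30836 = 177495541; w3·w3 = 2855·2855 + 3236·3236 = 18622721
λ ≈ 177495541/18622721 = 9.531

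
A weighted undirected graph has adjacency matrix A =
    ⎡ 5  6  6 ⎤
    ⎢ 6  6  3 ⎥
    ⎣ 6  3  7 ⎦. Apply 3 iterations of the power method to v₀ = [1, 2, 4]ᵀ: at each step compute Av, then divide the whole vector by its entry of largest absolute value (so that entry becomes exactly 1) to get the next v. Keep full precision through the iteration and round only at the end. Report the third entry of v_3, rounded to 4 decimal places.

0.9607

Av0 = (41.00000, 30.00000, 40.00000); divide by 41.00000 → v1 = (1.00000, 0.73171, 0.97561)
Av1 = (15.24390, 13.31707, 15.02439); divide by 15.24390 → v2 = (1.00000, 0.87360, 0.98560)
Av2 = (16.15520, 14.19840, 15.52000); divide by 16.15520 → v3 = (1.00000, 0.87887, 0.96068)
Requested entry of v3: 9700/10097 = 0.9607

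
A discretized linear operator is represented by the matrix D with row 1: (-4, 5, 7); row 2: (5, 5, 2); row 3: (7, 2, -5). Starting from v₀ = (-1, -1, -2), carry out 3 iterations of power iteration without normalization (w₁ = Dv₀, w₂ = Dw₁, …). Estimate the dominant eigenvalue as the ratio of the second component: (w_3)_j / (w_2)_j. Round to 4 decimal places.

λ ≈ 7.0350

w1 = Dv₀ = ((-4)·(-1) + 5·(-1) + 7·(-2); 5·(-1) + 5·(-1) + 2·(-2); 7·(-1) + 2·(-1) + (-5)·(-2)) = (-15, -14, 1)
w2 = Dw1 = ((-4)·(-15) + 5·(-14) + 7·1; 5·(-15) + 5·(-14) + 2·1; 7·(-15) + 2·(-14) + (-5)·1) = (-3, -143, -138)
w3 = Dw2 = (-1669, -1006, 383)
Ratio at component: -1006 / -143 = 7.0350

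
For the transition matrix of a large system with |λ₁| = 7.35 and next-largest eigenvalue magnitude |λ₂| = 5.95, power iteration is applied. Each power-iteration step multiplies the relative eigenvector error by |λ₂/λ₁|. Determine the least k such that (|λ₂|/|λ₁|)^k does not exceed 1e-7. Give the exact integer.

77

|λ₂/λ₁| = 5.95/7.35 = 0.80952
Need k ≥ ln(1e-7) / ln(0.80952) = -16.1181 / -0.2113 ≈ 76.277
Smallest integer k satisfying the bound: 77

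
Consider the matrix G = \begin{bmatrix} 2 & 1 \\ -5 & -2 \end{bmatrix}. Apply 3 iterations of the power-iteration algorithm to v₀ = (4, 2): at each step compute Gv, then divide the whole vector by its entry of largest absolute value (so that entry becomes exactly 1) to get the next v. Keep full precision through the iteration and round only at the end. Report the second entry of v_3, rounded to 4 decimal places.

Gv0 = (10.00000, -24.00000); divide by -24.00000 → v1 = (-0.41667, 1.00000)
Gv1 = (0.16667, 0.08333); divide by 0.16667 → v2 = (1.00000, 0.50000)
Gv2 = (2.50000, -6.00000); divide by -6.00000 → v3 = (-0.41667, 1.00000)
Requested entry of v3: 24/24 = 1.0000

1.0000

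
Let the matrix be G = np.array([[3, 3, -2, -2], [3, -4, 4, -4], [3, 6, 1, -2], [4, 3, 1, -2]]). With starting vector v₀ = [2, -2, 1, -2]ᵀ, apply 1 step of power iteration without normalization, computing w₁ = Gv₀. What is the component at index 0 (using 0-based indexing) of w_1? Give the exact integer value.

2

w1 = Gv₀ = (2, 26, -1, 7)
The requested component of w1 is 2.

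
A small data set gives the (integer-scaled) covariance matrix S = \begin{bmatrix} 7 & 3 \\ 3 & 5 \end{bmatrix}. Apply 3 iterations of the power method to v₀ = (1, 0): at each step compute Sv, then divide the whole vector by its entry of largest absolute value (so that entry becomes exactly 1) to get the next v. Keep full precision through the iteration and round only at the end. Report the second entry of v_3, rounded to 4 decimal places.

0.6887

Sv0 = (7.00000, 3.00000); divide by 7.00000 → v1 = (1.00000, 0.42857)
Sv1 = (8.28571, 5.14286); divide by 8.28571 → v2 = (1.00000, 0.62069)
Sv2 = (8.86207, 6.10345); divide by 8.86207 → v3 = (1.00000, 0.68872)
Requested entry of v3: 354/514 = 0.6887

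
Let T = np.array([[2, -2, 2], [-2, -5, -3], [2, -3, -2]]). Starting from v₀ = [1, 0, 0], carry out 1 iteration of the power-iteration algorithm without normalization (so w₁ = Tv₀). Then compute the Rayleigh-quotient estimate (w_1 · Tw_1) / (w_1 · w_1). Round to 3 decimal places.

w1 = Tv₀ = (2·1 + (-2)·0 + 2·0; (-2)·1 + (-5)·0 + (-3)·0; 2·1 + (-3)·0 + (-2)·0) = (2, -2, 2)
Tw1 = (12, 0, 6)
w1·Tw1 = 2·12 + (-2)·0 + 2·6 = 36; w1·w1 = 2·2 + (-2)·(-2) + 2·2 = 12
λ ≈ 36/12 = 3.000

3.000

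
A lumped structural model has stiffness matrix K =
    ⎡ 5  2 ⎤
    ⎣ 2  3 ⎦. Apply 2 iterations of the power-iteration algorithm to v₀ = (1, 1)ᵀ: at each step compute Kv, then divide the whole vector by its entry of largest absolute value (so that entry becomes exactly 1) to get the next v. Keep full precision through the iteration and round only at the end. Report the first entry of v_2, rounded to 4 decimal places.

1.0000

Kv0 = (7.00000, 5.00000); divide by 7.00000 → v1 = (1.00000, 0.71429)
Kv1 = (6.42857, 4.14286); divide by 6.42857 → v2 = (1.00000, 0.64444)
Requested entry of v2: 45/45 = 1.0000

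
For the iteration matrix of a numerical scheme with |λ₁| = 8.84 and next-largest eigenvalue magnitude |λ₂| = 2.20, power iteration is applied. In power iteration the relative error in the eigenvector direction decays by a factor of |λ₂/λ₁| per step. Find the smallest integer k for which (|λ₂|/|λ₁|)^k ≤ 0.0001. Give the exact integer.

|λ₂/λ₁| = 2.20/8.84 = 0.24887
Need k ≥ ln(0.0001) / ln(0.24887) = -9.2103 / -1.3908 ≈ 6.622
Smallest integer k satisfying the bound: 7

7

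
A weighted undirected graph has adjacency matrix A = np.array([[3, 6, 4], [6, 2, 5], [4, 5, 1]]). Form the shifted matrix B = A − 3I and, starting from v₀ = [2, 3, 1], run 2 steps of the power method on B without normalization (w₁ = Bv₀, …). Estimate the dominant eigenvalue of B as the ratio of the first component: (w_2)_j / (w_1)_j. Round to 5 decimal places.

μ ≈ 7.63636

B = A − 3I has rows (0, 6, 4); (6, -1, 5); (4, 5, -2)
w1 = Bv₀ = (0·2 + 6·3 + 4·1; 6·2 + (-1)·3 + 5·1; 4·2 + 5·3 + (-2)·1) = (22, 14, 21)
w2 = Bw1 = (0·22 + 6·14 + 4·21; 6·22 + (-1)·14 + 5·21; 4·22 + 5·14 + (-2)·21) = (168, 223, 116)
Ratio: 168/22 = 7.63636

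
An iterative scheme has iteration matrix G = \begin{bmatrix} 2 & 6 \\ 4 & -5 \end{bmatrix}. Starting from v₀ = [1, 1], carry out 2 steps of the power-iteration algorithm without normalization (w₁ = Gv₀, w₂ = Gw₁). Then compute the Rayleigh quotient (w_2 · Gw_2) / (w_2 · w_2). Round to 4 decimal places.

-2.0048

w1 = Gv₀ = (8, -1)
w2 = Gw1 = (10, 37)
Gw2 = (242, -145)
w2·Gw2 = 10·242 + 37·(-145) = -2945; w2·w2 = 10·10 + 37·37 = 1469
λ ≈ -2945/1469 = -2.0048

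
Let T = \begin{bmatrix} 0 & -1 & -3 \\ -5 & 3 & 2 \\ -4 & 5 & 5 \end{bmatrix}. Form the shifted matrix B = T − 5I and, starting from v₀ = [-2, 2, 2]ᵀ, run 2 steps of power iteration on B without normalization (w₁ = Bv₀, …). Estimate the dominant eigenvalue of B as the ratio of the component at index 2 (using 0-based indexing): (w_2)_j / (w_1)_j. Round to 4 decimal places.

μ ≈ 2.3333

B = T − 5I has rows (-5, -1, -3); (-5, -2, 2); (-4, 5, 0)
w1 = Bv₀ = (2, 10, 18)
w2 = Bw1 = (-74, 6, 42)
Ratio: 42/18 = 2.3333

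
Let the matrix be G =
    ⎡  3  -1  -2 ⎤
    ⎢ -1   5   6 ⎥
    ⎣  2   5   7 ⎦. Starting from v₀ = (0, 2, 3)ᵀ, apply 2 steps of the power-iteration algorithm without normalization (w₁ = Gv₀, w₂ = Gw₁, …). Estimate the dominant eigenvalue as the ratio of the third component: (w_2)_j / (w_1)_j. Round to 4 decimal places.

11.0000

w1 = Gv₀ = (-8, 28, 31)
w2 = Gw1 = (-114, 334, 341)
Ratio at component: 341 / 31 = 11.0000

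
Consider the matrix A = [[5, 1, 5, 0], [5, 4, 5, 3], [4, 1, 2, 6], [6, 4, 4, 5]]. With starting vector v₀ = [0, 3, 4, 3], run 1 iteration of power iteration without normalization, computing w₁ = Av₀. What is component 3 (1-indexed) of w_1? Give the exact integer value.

w1 = Av₀ = (23, 41, 29, 43)
The requested component of w1 is 29.

29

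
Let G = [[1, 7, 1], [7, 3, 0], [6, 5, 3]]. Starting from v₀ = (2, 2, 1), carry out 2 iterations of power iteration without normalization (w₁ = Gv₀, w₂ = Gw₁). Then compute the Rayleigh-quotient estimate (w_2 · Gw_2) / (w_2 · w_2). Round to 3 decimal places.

w1 = Gv₀ = (17, 20, 25)
w2 = Gw1 = (182, 179, 277)
Gw2 = (1712, 1811, 2818)
w2·Gw2 = 182·1712 + 179·1811 + 277·2818 = 1416339; w2·w2 = 182·182 + 179·179 + 277·277 = 141894
λ ≈ 1416339/141894 = 9.982

λ ≈ 9.982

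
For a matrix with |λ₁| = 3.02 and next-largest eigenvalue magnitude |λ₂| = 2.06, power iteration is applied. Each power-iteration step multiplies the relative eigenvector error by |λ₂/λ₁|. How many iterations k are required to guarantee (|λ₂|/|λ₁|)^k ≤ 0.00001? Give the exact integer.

|λ₂/λ₁| = 2.06/3.02 = 0.68212
Need k ≥ ln(0.00001) / ln(0.68212) = -11.5129 / -0.3826 ≈ 30.095
Smallest integer k satisfying the bound: 31

31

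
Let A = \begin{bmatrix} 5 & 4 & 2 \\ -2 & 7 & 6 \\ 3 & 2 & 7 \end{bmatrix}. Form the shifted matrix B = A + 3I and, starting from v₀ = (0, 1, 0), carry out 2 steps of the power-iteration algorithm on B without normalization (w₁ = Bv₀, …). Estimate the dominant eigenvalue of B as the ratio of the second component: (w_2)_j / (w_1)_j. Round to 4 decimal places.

B = A + 3I has rows (8, 4, 2); (-2, 10, 6); (3, 2, 10)
w1 = Bv₀ = (4, 10, 2)
w2 = Bw1 = (76, 104, 52)
Ratio: 104/10 = 10.4000

10.4000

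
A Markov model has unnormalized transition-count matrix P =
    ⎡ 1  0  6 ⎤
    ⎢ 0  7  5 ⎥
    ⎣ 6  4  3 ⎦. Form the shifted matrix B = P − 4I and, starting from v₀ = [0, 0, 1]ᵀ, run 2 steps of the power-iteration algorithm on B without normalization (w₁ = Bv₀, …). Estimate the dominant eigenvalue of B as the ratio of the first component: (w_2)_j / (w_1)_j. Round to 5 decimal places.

μ ≈ -4.00000

B = P − 4I has rows (-3, 0, 6); (0, 3, 5); (6, 4, -1)
w1 = Bv₀ = ((-3)·0 + 0·0 + 6·1; 0·0 + 3·0 + 5·1; 6·0 + 4·0 + (-1)·1) = (6, 5, -1)
w2 = Bw1 = ((-3)·6 + 0·5 + 6·(-1); 0·6 + 3·5 + 5·(-1); 6·6 + 4·5 + (-1)·(-1)) = (-24, 10, 57)
Ratio: -24/6 = -4.00000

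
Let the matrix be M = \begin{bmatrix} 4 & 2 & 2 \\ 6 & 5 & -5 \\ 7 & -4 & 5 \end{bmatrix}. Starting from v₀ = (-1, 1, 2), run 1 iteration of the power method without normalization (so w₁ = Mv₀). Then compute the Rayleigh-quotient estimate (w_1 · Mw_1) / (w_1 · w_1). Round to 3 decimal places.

2.643

w1 = Mv₀ = (2, -11, -1)
Mw1 = (-16, -38, 53)
w1·Mw1 = 2·(-16) + (-11)·(-38) + (-1)·53 = 333; w1·w1 = 2·2 + (-11)·(-11) + (-1)·(-1) = 126
λ ≈ 333/126 = 2.643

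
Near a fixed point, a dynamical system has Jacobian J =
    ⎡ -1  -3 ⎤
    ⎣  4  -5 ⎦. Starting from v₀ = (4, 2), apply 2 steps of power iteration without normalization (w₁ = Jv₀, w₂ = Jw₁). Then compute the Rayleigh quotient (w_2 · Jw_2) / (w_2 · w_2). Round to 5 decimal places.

w1 = Jv₀ = (-10, 6)
w2 = Jw1 = (-8, -70)
Jw2 = (218, 318)
w2·Jw2 = (-8)·218 + (-70)·318 = -24004; w2·w2 = (-8)·(-8) + (-70)·(-70) = 4964
λ ≈ -24004/4964 = -4.83562

-4.83562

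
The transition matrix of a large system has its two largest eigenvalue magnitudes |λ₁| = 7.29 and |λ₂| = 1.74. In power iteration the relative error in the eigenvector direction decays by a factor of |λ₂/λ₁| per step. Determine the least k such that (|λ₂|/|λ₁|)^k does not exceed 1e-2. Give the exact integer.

4

|λ₂/λ₁| = 1.74/7.29 = 0.23868
Need k ≥ ln(1e-2) / ln(0.23868) = -4.6052 / -1.4326 ≈ 3.215
Smallest integer k satisfying the bound: 4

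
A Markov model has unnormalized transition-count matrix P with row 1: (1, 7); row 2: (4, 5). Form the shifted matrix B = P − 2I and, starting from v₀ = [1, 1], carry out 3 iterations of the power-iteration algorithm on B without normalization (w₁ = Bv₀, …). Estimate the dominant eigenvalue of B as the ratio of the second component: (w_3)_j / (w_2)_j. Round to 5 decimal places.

μ ≈ 6.82222

B = P − 2I has rows (-1, 7); (4, 3)
w1 = Bv₀ = ((-1)·1 + 7·1; 4·1 + 3·1) = (6, 7)
w2 = Bw1 = ((-1)·6 + 7·7; 4·6 + 3·7) = (43, 45)
w3 = Bw2 = (272, 307)
Ratio: 307/45 = 6.82222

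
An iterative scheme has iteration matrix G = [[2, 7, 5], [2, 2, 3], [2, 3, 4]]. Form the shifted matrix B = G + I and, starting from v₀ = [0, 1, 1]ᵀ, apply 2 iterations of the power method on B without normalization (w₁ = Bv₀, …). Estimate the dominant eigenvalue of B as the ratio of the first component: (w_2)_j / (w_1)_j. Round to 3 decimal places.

B = G + I has rows (3, 7, 5); (2, 3, 3); (2, 3, 5)
w1 = Bv₀ = (12, 6, 8)
w2 = Bw1 = (118, 66, 82)
Ratio: 118/12 = 9.833

μ ≈ 9.833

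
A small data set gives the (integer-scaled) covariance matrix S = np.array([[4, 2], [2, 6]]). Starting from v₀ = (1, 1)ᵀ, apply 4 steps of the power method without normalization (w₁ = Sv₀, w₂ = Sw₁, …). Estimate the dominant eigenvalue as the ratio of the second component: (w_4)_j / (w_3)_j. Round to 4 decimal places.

λ ≈ 7.2727

w1 = Sv₀ = (4·1 + 2·1; 2·1 + 6·1) = (6, 8)
w2 = Sw1 = (4·6 + 2·8; 2·6 + 6·8) = (40, 60)
w3 = Sw2 = (280, 440)
w4 = Sw3 = (2000, 3200)
Ratio at component: 3200 / 440 = 7.2727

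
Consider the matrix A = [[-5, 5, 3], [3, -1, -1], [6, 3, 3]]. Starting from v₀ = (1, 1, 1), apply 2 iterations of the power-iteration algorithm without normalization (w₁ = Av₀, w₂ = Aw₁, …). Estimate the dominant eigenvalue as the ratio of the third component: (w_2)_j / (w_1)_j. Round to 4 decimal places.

λ ≈ 4.7500

w1 = Av₀ = ((-5)·1 + 5·1 + 3·1; 3·1 + (-1)·1 + (-1)·1; 6·1 + 3·1 + 3·1) = (3, 1, 12)
w2 = Aw1 = ((-5)·3 + 5·1 + 3·12; 3·3 + (-1)·1 + (-1)·12; 6·3 + 3·1 + 3·12) = (26, -4, 57)
Ratio at component: 57 / 12 = 4.7500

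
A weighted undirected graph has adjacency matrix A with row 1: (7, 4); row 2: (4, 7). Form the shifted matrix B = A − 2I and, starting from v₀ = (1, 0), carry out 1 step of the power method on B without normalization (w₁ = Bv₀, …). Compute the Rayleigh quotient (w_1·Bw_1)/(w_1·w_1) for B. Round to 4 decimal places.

B = A − 2I has rows (5, 4); (4, 5)
w1 = Bv₀ = (5·1 + 4·0; 4·1 + 5·0) = (5, 4)
Bw1 = (41, 40)
w1·Bw1 = 365; w1·w1 = 41; μ ≈ 365/41 = 8.9024

8.9024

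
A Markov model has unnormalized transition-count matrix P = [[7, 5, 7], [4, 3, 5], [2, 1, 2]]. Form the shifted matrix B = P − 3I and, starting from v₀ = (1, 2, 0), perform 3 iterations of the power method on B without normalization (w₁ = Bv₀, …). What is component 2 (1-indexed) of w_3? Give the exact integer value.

556

B = P − 3I has rows (4, 5, 7); (4, 0, 5); (2, 1, -1)
w1 = Bv₀ = (14, 4, 4)
w2 = Bw1 = (104, 76, 28)
w3 = Bw2 = (992, 556, 256)
Requested component of w3: 556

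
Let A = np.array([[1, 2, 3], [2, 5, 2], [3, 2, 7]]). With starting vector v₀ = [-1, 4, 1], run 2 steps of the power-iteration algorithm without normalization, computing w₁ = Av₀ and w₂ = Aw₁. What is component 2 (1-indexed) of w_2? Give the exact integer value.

w1 = Av₀ = (1·(-1) + 2·4 + 3·1; 2·(-1) + 5·4 + 2·1; 3·(-1) + 2·4 + 7·1) = (10, 20, 12)
w2 = Aw1 = (1·10 + 2·20 + 3·12; 2·10 + 5·20 + 2·12; 3·10 + 2·20 + 7·12) = (86, 144, 154)
The requested component of w2 is 144.

144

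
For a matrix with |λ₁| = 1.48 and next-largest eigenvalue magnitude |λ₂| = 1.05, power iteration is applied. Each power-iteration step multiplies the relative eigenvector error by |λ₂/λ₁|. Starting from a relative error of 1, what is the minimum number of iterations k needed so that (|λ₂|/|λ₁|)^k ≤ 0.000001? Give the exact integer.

|λ₂/λ₁| = 1.05/1.48 = 0.70946
Need k ≥ ln(0.000001) / ln(0.70946) = -13.8155 / -0.3433 ≈ 40.249
Smallest integer k satisfying the bound: 41

41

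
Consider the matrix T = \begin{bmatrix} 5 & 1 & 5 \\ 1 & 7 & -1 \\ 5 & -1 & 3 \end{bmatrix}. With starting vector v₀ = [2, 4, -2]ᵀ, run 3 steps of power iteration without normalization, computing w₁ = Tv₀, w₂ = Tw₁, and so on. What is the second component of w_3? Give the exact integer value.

w1 = Tv₀ = (4, 32, 0)
w2 = Tw1 = (52, 228, -12)
w3 = Tw2 = (428, 1660, -4)
The requested component of w3 is 1660.

1660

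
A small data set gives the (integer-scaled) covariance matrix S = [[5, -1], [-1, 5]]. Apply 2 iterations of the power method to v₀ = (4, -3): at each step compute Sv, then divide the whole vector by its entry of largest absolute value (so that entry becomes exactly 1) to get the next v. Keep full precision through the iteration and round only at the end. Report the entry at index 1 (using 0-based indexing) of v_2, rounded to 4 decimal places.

-0.8806

Sv0 = (23.00000, -19.00000); divide by 23.00000 → v1 = (1.00000, -0.82609)
Sv1 = (5.82609, -5.13043); divide by 5.82609 → v2 = (1.00000, -0.88060)
Requested entry of v2: -118/134 = -0.8806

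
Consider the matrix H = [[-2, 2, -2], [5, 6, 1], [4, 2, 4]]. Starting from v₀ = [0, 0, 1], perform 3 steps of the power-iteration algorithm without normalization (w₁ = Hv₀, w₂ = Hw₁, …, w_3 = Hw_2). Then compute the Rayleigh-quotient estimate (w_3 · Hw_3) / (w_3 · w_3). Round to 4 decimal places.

w1 = Hv₀ = (-2, 1, 4)
w2 = Hw1 = (-2, 0, 10)
w3 = Hw2 = (-16, 0, 32)
Hw3 = (-32, -48, 64)
w3·Hw3 = (-16)·(-32) + 0·(-48) + 32·64 = 2560; w3·w3 = (-16)·(-16) + 0·0 + 32·32 = 1280
λ ≈ 2560/1280 = 2.0000

λ ≈ 2.0000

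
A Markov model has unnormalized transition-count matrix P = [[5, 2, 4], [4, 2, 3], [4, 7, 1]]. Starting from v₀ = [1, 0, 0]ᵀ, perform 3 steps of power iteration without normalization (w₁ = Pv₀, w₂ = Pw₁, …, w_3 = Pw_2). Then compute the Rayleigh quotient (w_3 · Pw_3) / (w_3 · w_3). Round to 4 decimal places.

10.6556

w1 = Pv₀ = (5·1 + 2·0 + 4·0; 4·1 + 2·0 + 3·0; 4·1 + 7·0 + 1·0) = (5, 4, 4)
w2 = Pw1 = (5·5 + 2·4 + 4·4; 4·5 + 2·4 + 3·4; 4·5 + 7·4 + 1·4) = (49, 40, 52)
w3 = Pw2 = (533, 432, 528)
Pw3 = (5641, 4580, 5684)
w3·Pw3 = 533·5641 + 432·4580 + 528·5684 = 7986365; w3·w3 = 533·533 + 432·432 + 528·528 = 749497
λ ≈ 7986365/749497 = 10.6556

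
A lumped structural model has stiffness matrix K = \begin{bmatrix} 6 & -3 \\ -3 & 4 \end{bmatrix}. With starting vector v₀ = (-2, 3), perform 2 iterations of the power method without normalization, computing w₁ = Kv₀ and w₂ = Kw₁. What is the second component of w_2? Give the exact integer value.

w1 = Kv₀ = (-21, 18)
w2 = Kw1 = (-180, 135)
The requested component of w2 is 135.

135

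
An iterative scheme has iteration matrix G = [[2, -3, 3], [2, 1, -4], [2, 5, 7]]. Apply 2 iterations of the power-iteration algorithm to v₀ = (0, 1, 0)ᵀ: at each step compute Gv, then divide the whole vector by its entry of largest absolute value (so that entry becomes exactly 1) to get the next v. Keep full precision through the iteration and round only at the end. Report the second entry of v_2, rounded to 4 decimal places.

Gv0 = (-3.00000, 1.00000, 5.00000); divide by 5.00000 → v1 = (-0.60000, 0.20000, 1.00000)
Gv1 = (1.20000, -5.00000, 6.80000); divide by 6.80000 → v2 = (0.17647, -0.73529, 1.00000)
Requested entry of v2: -25/34 = -0.7353

-0.7353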